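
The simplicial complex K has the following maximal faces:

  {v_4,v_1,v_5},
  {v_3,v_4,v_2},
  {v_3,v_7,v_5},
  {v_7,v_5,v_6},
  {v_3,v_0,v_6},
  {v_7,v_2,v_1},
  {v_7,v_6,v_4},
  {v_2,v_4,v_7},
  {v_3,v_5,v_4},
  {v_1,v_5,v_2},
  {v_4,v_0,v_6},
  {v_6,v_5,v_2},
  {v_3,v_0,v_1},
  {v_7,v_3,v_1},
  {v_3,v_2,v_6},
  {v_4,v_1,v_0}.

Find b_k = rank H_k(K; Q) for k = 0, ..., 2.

b_0 = 1, b_1 = 2, b_2 = 1.

We work with the vertex ordering v_0 < v_1 < v_2 < v_3 < v_4 < v_5 < v_6 < v_7. The simplices of K, each written with vertices in increasing order, are:

  0-simplices (8): [v_0], [v_1], [v_2], [v_3], [v_4], [v_5], [v_6], [v_7]
  1-simplices (24): (24 of them)
  2-simplices (16): (16 of them)

so the chain groups are C_0 ≅ Z^8, C_1 ≅ Z^24, C_2 ≅ Z^16.

The boundary map ∂_1: C_1 → C_0 sends each edge [p,q] (with p < q) to q − p. For instance
  ∂[v_3,v_6] = [v_6] − [v_3].
As a 8×24 matrix over Z this has rank 7, with invariant factors (1,1,1,1,1,1,1).

The boundary map ∂_2: C_2 → C_1 sends each 2-simplex [p,q,r] to [q,r] − [p,r] + [p,q]. For instance
  ∂[v_3,v_5,v_7] = [v_5,v_7] − [v_3,v_7] + [v_3,v_5],
  ∂[v_1,v_3,v_7] = [v_3,v_7] − [v_1,v_7] + [v_1,v_3].
The resulting 24×16 matrix has rank 15, and its Smith normal form has invariant factors (1,1,1,1,1,1,1,1,1,1,1,1,1,1,1).

Now H_k = ker ∂_k / im ∂_{k+1}, so:

  H_0: rank C_0 − rank ∂_1 = 8 − 7 = 1, and the invariant factors of ∂_1 are all 1, so H_0 = Z.
  H_1: rank ker ∂_1 − rank ∂_2 = (24 − 7) − 15 = 2, and the invariant factors of ∂_2 are all 1, so H_1 = Z^2.
  H_2: rank ker ∂_2 − rank ∂_3 = (16 − 15) − 0 = 1, and there is no ∂_3, so H_2 = Z.

Hence the Betti numbers are b_0 = 1, b_1 = 2, b_2 = 1.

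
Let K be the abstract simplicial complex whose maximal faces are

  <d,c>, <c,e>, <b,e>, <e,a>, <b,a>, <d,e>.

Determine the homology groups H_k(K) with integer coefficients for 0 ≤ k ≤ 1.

We work with the vertex ordering a < b < c < d < e. The simplices of K, each written with vertices in increasing order, are:

  0-simplices (5): a, b, c, d, e
  1-simplices (6): ab, ae, be, cd, ce, de

Hence C_0 ≅ Z^5, C_1 ≅ Z^6.

∂_1: C_1 → C_0 maps an edge to its endpoints' difference, ∂[p,q] = q − p. For instance
  ∂ce = e − c.
The 5×6 boundary matrix has rank 4 and Smith normal form diag(1,1,1,1).

Reading off H_k = ker ∂_k / im ∂_{k+1}:

  H_0: rank C_0 − rank ∂_1 = 5 − 4 = 1, and the invariant factors of ∂_1 are all 1, so H_0 ≅ Z.
  H_1: rank ker ∂_1 − rank ∂_2 = (6 − 4) − 0 = 2, and there is no ∂_2, so H_1 ≅ Z^2.

As a check, the Euler characteristic is 5 − 6 = -1, which agrees with 1 − 2 = -1.

H_0 ≅ Z,  H_1 ≅ Z^2.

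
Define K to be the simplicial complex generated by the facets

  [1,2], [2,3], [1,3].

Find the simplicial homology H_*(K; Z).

H_0 = Z,  H_1 = Z.

Fix the vertex order 1 < 2 < 3 and write every simplex with vertices in increasing order. Then dim K = 1 and the simplices of K are:

  0-simplices (3): [1], [2], [3]
  1-simplices (3): [1,2], [1,3], [2,3]

giving chain groups C_0 ≅ Z^3, C_1 ≅ Z^3.

∂_1: C_1 → C_0 maps an edge to its endpoints' difference, ∂[p,q] = q − p. For instance
  ∂[2,3] = [3] − [2].
This gives a 3×3 integer matrix of rank 2; reducing to Smith normal form yields diagonal entries (1,1).

From H_k ≅ ker(∂_k) / im(∂_{k+1}) we obtain:

  H_0: rank C_0 − rank ∂_1 = 3 − 2 = 1, and the invariant factors of ∂_1 are all 1, so H_0 = Z.
  H_1: rank ker ∂_1 − rank ∂_2 = (3 − 2) − 0 = 1, and there is no ∂_2, so H_1 = Z.

As a check, the Euler characteristic is 3 − 3 = 0, which agrees with 1 − 1 = 0.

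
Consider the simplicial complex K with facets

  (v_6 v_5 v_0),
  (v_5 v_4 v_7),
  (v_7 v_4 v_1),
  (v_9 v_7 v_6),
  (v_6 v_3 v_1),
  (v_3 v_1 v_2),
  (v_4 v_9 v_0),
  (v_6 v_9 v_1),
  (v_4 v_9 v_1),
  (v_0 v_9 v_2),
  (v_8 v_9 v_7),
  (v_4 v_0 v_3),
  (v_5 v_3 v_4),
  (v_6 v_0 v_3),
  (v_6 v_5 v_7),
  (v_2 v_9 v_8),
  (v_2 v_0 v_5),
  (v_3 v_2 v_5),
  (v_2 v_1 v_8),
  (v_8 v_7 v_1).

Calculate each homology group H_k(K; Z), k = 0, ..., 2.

H_0 ≅ Z,  H_1 ≅ Z ⊕ Z/2Z,  H_2 = 0.

We work with the vertex ordering v_0 < v_1 < v_2 < v_3 < v_4 < v_5 < v_6 < v_7 < v_8 < v_9. The simplices of K, each written with vertices in increasing order, are:

  0-simplices (10): [v_0], [v_1], [v_2], [v_3], [v_4], [v_5], [v_6], [v_7], [v_8], [v_9]
  1-simplices (30): (30 of them)
  2-simplices (20): (20 of them)

Hence C_0 ≅ Z^10, C_1 ≅ Z^30, C_2 ≅ Z^20.

Boundary ∂_1: C_1 → C_0 sends each edge [p,q] (with p < q) to q − p. For instance
  ∂[v_0,v_4] = [v_4] − [v_0].
The resulting 10×30 matrix has rank 9, and its Smith normal form has invariant factors (1,1,1,1,1,1,1,1,1).

The boundary map ∂_2: C_2 → C_1 sends each 2-simplex [p,q,r] to [q,r] − [p,r] + [p,q]. For instance
  ∂[v_1,v_2,v_8] = [v_2,v_8] − [v_1,v_8] + [v_1,v_2],
  ∂[v_2,v_8,v_9] = [v_8,v_9] − [v_2,v_9] + [v_2,v_8].
The resulting 30×20 matrix has rank 20, and its Smith normal form has invariant factors (1,1,1,1,1,1,1,1,1,1,1,1,1,1,1,1,1,1,1,2).

Now H_k = ker ∂_k / im ∂_{k+1}, so:

  H_0: rank C_0 − rank ∂_1 = 10 − 9 = 1, and the invariant factors of ∂_1 are all 1, so H_0 ≅ Z.
  H_1: rank ker ∂_1 − rank ∂_2 = (30 − 9) − 20 = 1, and ∂_2 has invariant factor 2 > 1, so H_1 ≅ Z ⊕ Z/2Z.
  H_2: rank ker ∂_2 − rank ∂_3 = (20 − 20) − 0 = 0, and there is no ∂_3, so H_2 ≅ 0.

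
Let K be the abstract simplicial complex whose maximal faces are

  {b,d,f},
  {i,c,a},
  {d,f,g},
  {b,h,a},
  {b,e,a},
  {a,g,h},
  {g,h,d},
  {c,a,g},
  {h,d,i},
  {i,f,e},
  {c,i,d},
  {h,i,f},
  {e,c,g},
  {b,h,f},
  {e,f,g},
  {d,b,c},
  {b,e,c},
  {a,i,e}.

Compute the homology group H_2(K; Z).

Order the vertices as a < b < c < d < e < f < g < h < i. Listing each simplex with vertices in this order, K has dimension 2 with simplices:

  0-simplices (9): a, b, c, d, e, f, g, h, i
  1-simplices (27): ab, ac, ae, ag, ah, ai, bc, bd, be, bf, bh, cd, ce, cg, ci, df, dg, dh, di, ef, eg, ei, fg, fh, fi, gh, hi
  2-simplices (18): abe, abh, acg, aci, aei, agh, bcd, bce, bdf, bfh, cdi, ceg, dfg, dgh, dhi, efg, efi, fhi

Hence C_0 ≅ Z^9, C_1 ≅ Z^27, C_2 ≅ Z^18.

Boundary ∂_1: C_1 → C_0 maps an edge to its endpoints' difference, ∂[p,q] = q − p. For instance
  ∂gh = h − g.
This gives a 9×27 integer matrix of rank 8; reducing to Smith normal form yields diagonal entries (1,1,1,1,1,1,1,1).

Boundary ∂_2: C_2 → C_1 sends each 2-simplex [p,q,r] to [q,r] − [p,r] + [p,q]. For instance
  ∂aci = ci − ai + ac,
  ∂dgh = gh − dh + dg.
As a 27×18 matrix over Z this has rank 18, with invariant factors (1,1,1,1,1,1,1,1,1,1,1,1,1,1,1,1,1,2).

Now H_k = ker ∂_k / im ∂_{k+1}, so:

  H_2: rank ker ∂_2 − rank ∂_3 = (18 − 18) − 0 = 0, and there is no ∂_3, so H_2 ≅ 0.

(K is a triangulation of the Klein bottle.)

H_2 = 0.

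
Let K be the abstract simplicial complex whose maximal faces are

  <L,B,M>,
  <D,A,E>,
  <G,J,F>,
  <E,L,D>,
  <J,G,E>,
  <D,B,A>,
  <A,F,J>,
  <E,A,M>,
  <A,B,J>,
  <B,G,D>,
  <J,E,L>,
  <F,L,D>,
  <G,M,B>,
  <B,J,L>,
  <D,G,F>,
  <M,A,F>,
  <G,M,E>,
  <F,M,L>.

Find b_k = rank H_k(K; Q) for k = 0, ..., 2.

b_0 = 1, b_1 = 2, b_2 = 1.

Take the total order A < B < D < E < F < G < J < L < M on the vertex set. Then K (dimension 2) consists of the simplices:

  0-simplices (9): A, B, D, E, F, G, J, L, M
  1-simplices (27): AB, AD, AE, AF, AJ, AM, BD, BG, BJ, BL, BM, DE, DF, DG, DL, EG, EJ, EL, EM, FG, FJ, FL, FM, GJ, GM, JL, LM
  2-simplices (18): ABD, ABJ, ADE, AEM, AFJ, AFM, BDG, BGM, BJL, BLM, DEL, DFG, DFL, EGJ, EGM, EJL, FGJ, FLM

giving chain groups C_0 ≅ Z^9, C_1 ≅ Z^27, C_2 ≅ Z^18.

The boundary map ∂_1: C_1 → C_0 sends each edge [p,q] (with p < q) to q − p.
The resulting 9×27 matrix has rank 8, and its Smith normal form has invariant factors (1,1,1,1,1,1,1,1).

Boundary ∂_2: C_2 → C_1 acts by ∂[p,q,r] = [q,r] − [p,r] + [p,q]. For instance
  ∂DFG = FG − DG + DF,
  ∂BJL = JL − BL + BJ.
The resulting 27×18 matrix has rank 17, and its Smith normal form has invariant factors (1,1,1,1,1,1,1,1,1,1,1,1,1,1,1,1,1).

Now H_k = ker ∂_k / im ∂_{k+1}, so:

  H_0: rank C_0 − rank ∂_1 = 9 − 8 = 1, and the invariant factors of ∂_1 are all 1, so H_0 = Z.
  H_1: rank ker ∂_1 − rank ∂_2 = (27 − 8) − 17 = 2, and the invariant factors of ∂_2 are all 1, so H_1 = Z^2.
  H_2: rank ker ∂_2 − rank ∂_3 = (18 − 17) − 0 = 1, and there is no ∂_3, so H_2 = Z.

As a check, the Euler characteristic is 9 − 27 + 18 = 0, which agrees with 1 − 2 + 1 = 0.

Hence the Betti numbers are b_0 = 1, b_1 = 2, b_2 = 1.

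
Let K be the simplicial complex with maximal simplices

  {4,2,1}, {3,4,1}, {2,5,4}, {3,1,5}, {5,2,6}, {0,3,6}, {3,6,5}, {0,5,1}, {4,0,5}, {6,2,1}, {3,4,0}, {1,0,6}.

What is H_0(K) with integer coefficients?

H_0 = Z.

We work with the vertex ordering 0 < 1 < 2 < 3 < 4 < 5 < 6. The simplices of K, each written with vertices in increasing order, are:

  0-simplices (7): [0], [1], [2], [3], [4], [5], [6]
  1-simplices (18): [0,1], [0,3], [0,4], [0,5], [0,6], [1,2], [1,3], [1,4], [1,5], [1,6], [2,4], [2,5], [2,6], [3,4], [3,5], [3,6], [4,5], [5,6]
  2-simplices (12): [0,1,5], [0,1,6], [0,3,4], [0,3,6], [0,4,5], [1,2,4], [1,2,6], [1,3,4], [1,3,5], [2,4,5], [2,5,6], [3,5,6]

giving chain groups C_0 ≅ Z^7, C_1 ≅ Z^18, C_2 ≅ Z^12.

The boundary map ∂_1: C_1 → C_0 is given by ∂[p,q] = [q] − [p].
The 7×18 boundary matrix has rank 6 and Smith normal form diag(1,1,1,1,1,1).

The boundary map ∂_2: C_2 → C_1 maps a triangle to the signed sum of its edges. For instance
  ∂[0,3,6] = [3,6] − [0,6] + [0,3],
  ∂[3,5,6] = [5,6] − [3,6] + [3,5].
This gives a 18×12 integer matrix of rank 12; reducing to Smith normal form yields diagonal entries (1,1,1,1,1,1,1,1,1,1,1,2).

Reading off H_k = ker ∂_k / im ∂_{k+1}:

  H_0: rank C_0 − rank ∂_1 = 7 − 6 = 1, and the invariant factors of ∂_1 are all 1, so H_0 ≅ Z.

(K is a triangulation of the real projective plane RP^2.)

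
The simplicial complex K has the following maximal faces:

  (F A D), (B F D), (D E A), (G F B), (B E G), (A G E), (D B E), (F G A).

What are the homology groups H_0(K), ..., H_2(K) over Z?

H_0 = Z,  H_1 = 0,  H_2 = Z.

Fix the vertex order A < B < D < E < F < G and write every simplex with vertices in increasing order. Then dim K = 2 and the simplices of K are:

  0-simplices (6): A, B, D, E, F, G
  1-simplices (12): AD, AE, AF, AG, BD, BE, BF, BG, DE, DF, EG, FG
  2-simplices (8): ADE, ADF, AEG, AFG, BDE, BDF, BEG, BFG

so the chain groups are C_0 ≅ Z^6, C_1 ≅ Z^12, C_2 ≅ Z^8.

Boundary ∂_1: C_1 → C_0 maps an edge to its endpoints' difference, ∂[p,q] = q − p. For instance
  ∂EG = G − E.
The 6×12 boundary matrix has rank 5 and Smith normal form diag(1,1,1,1,1).

The boundary map ∂_2: C_2 → C_1 maps a triangle to the signed sum of its edges. For instance
  ∂BDE = DE − BE + BD,
  ∂ADE = DE − AE + AD.
The resulting 12×8 matrix has rank 7, and its Smith normal form has invariant factors (1,1,1,1,1,1,1).

From H_k ≅ ker(∂_k) / im(∂_{k+1}) we obtain:

  H_0: rank C_0 − rank ∂_1 = 6 − 5 = 1, and the invariant factors of ∂_1 are all 1, so H_0 = Z.
  H_1: rank ker ∂_1 − rank ∂_2 = (12 − 5) − 7 = 0, and the invariant factors of ∂_2 are all 1, so H_1 = 0.
  H_2: rank ker ∂_2 − rank ∂_3 = (8 − 7) − 0 = 1, and there is no ∂_3, so H_2 = Z.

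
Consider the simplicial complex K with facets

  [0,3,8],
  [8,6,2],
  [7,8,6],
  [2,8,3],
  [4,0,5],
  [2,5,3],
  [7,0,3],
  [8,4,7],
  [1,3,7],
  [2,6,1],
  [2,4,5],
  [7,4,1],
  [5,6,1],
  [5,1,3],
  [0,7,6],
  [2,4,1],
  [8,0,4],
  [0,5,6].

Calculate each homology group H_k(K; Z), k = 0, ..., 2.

Fix the vertex order 0 < 1 < 2 < 3 < 4 < 5 < 6 < 7 < 8 and write every simplex with vertices in increasing order. Then dim K = 2 and the simplices of K are:

  0-simplices (9): [0], [1], [2], [3], [4], [5], [6], [7], [8]
  1-simplices (27): (27 of them)
  2-simplices (18): [0,3,7], [0,3,8], [0,4,5], [0,4,8], [0,5,6], [0,6,7], [1,2,4], [1,2,6], [1,3,5], [1,3,7], [1,4,7], [1,5,6], [2,3,5], [2,3,8], [2,4,5], [2,6,8], [4,7,8], [6,7,8]

so the chain groups are C_0 ≅ Z^9, C_1 ≅ Z^27, C_2 ≅ Z^18.

Boundary ∂_1: C_1 → C_0 is given by ∂[p,q] = [q] − [p].
As a 9×27 matrix over Z this has rank 8, with invariant factors (1,1,1,1,1,1,1,1).

The boundary map ∂_2: C_2 → C_1 maps a triangle to the signed sum of its edges. For instance
  ∂[2,3,8] = [3,8] − [2,8] + [2,3],
  ∂[0,4,8] = [4,8] − [0,8] + [0,4].
The 27×18 boundary matrix has rank 18 and Smith normal form diag(1,1,1,1,1,1,1,1,1,1,1,1,1,1,1,1,1,2).

Computing H_k = (kernel of ∂_k) / (image of ∂_{k+1}):

  H_0: rank C_0 − rank ∂_1 = 9 − 8 = 1, and the invariant factors of ∂_1 are all 1, so H_0 = Z.
  H_1: rank ker ∂_1 − rank ∂_2 = (27 − 8) − 18 = 1, and ∂_2 has invariant factor 2 > 1, so H_1 = Z ⊕ Z/2.
  H_2: rank ker ∂_2 − rank ∂_3 = (18 − 18) − 0 = 0, and there is no ∂_3, so H_2 = 0.

As a check, the Euler characteristic is 9 − 27 + 18 = 0, which agrees with 1 − 1 + 0 = 0.

H_0 = Z,  H_1 = Z ⊕ Z/2,  H_2 = 0.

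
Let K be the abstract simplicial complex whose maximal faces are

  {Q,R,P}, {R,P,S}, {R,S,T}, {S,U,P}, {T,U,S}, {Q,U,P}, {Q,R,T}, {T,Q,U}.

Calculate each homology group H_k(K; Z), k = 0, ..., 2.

H_0 = Z,  H_1 = 0,  H_2 = Z.

Fix the vertex order P < Q < R < S < T < U and write every simplex with vertices in increasing order. Then dim K = 2 and the simplices of K are:

  0-simplices (6): P, Q, R, S, T, U
  1-simplices (12): PQ, PR, PS, PU, QR, QT, QU, RS, RT, ST, SU, TU
  2-simplices (8): PQR, PQU, PRS, PSU, QRT, QTU, RST, STU

so the chain groups are C_0 ≅ Z^6, C_1 ≅ Z^12, C_2 ≅ Z^8.

Boundary ∂_1: C_1 → C_0 is given by ∂[p,q] = [q] − [p]. For instance
  ∂RS = S − R.
The resulting 6×12 matrix has rank 5, and its Smith normal form has invariant factors (1,1,1,1,1).

The boundary map ∂_2: C_2 → C_1 acts by ∂[p,q,r] = [q,r] − [p,r] + [p,q]. For instance
  ∂PQU = QU − PU + PQ,
  ∂RST = ST − RT + RS.
This gives a 12×8 integer matrix of rank 7; reducing to Smith normal form yields diagonal entries (1,1,1,1,1,1,1).

Reading off H_k = ker ∂_k / im ∂_{k+1}:

  H_0: rank C_0 − rank ∂_1 = 6 − 5 = 1, and the invariant factors of ∂_1 are all 1, so H_0 ≅ Z.
  H_1: rank ker ∂_1 − rank ∂_2 = (12 − 5) − 7 = 0, and the invariant factors of ∂_2 are all 1, so H_1 ≅ 0.
  H_2: rank ker ∂_2 − rank ∂_3 = (8 − 7) − 0 = 1, and there is no ∂_3, so H_2 ≅ Z.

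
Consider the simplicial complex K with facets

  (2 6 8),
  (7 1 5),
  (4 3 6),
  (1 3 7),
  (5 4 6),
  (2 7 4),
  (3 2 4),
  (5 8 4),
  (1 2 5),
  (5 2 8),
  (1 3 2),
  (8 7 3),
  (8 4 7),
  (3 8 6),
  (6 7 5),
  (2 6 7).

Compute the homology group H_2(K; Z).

Order the vertices as 1 < 2 < 3 < 4 < 5 < 6 < 7 < 8. Listing each simplex with vertices in this order, K has dimension 2 with simplices:

  0-simplices (8): [1], [2], [3], [4], [5], [6], [7], [8]
  1-simplices (24): (24 of them)
  2-simplices (16): [1,2,3], [1,2,5], [1,3,7], [1,5,7], [2,3,4], [2,4,7], [2,5,8], [2,6,7], [2,6,8], [3,4,6], [3,6,8], [3,7,8], [4,5,6], [4,5,8], [4,7,8], [5,6,7]

so the chain groups are C_0 ≅ Z^8, C_1 ≅ Z^24, C_2 ≅ Z^16.

∂_1: C_1 → C_0 is given by ∂[p,q] = [q] − [p]. For instance
  ∂[1,5] = [5] − [1].
The 8×24 boundary matrix has rank 7 and Smith normal form diag(1,1,1,1,1,1,1).

Boundary ∂_2: C_2 → C_1 acts by ∂[p,q,r] = [q,r] − [p,r] + [p,q]. For instance
  ∂[4,7,8] = [7,8] − [4,8] + [4,7],
  ∂[5,6,7] = [6,7] − [5,7] + [5,6].
The resulting 24×16 matrix has rank 15, and its Smith normal form has invariant factors (1,1,1,1,1,1,1,1,1,1,1,1,1,1,1).

Now H_k = ker ∂_k / im ∂_{k+1}, so:

  H_2: rank ker ∂_2 − rank ∂_3 = (16 − 15) − 0 = 1, and there is no ∂_3, so H_2 = Z.

(K is a triangulation of the torus T^2.)

H_2 ≅ Z.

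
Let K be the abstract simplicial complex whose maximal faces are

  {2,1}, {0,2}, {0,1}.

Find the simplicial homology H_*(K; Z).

Order the vertices as 0 < 1 < 2. Listing each simplex with vertices in this order, K has dimension 1 with simplices:

  0-simplices (3): [0], [1], [2]
  1-simplices (3): [0,1], [0,2], [1,2]

Hence C_0 ≅ Z^3, C_1 ≅ Z^3.

Boundary ∂_1: C_1 → C_0 sends each edge [p,q] (with p < q) to q − p.
This gives a 3×3 integer matrix of rank 2; reducing to Smith normal form yields diagonal entries (1,1).

Now H_k = ker ∂_k / im ∂_{k+1}, so:

  H_0: rank C_0 − rank ∂_1 = 3 − 2 = 1, and the invariant factors of ∂_1 are all 1, so H_0 = Z.
  H_1: rank ker ∂_1 − rank ∂_2 = (3 − 2) − 0 = 1, and there is no ∂_2, so H_1 = Z.

As a check, the Euler characteristic is 3 − 3 = 0, which agrees with 1 − 1 = 0.

H_0 ≅ Z,  H_1 ≅ Z.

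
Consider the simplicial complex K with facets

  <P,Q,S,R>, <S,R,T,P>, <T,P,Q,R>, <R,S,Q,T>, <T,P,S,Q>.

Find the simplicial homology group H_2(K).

Take the total order P < Q < R < S < T on the vertex set. Then K (dimension 3) consists of the simplices:

  0-simplices (5): P, Q, R, S, T
  1-simplices (10): PQ, PR, PS, PT, QR, QS, QT, RS, RT, ST
  2-simplices (10): PQR, PQS, PQT, PRS, PRT, PST, QRS, QRT, QST, RST
  3-simplices (5): PQRS, PQRT, PQST, PRST, QRST

giving chain groups C_0 ≅ Z^5, C_1 ≅ Z^10, C_2 ≅ Z^10, C_3 ≅ Z^5.

The boundary map ∂_1: C_1 → C_0 is given by ∂[p,q] = [q] − [p].
The resulting 5×10 matrix has rank 4, and its Smith normal form has invariant factors (1,1,1,1).

∂_2: C_2 → C_1 maps a triangle to the signed sum of its edges. For instance
  ∂QRS = RS − QS + QR,
  ∂PRT = RT − PT + PR.
As a 10×10 matrix over Z this has rank 6, with invariant factors (1,1,1,1,1,1).

∂_3: C_3 → C_2 sends each 3-simplex σ to the alternating sum Σ_i (−1)^i (σ with its i-th vertex removed). For instance
  ∂PQRS = QRS − PRS + PQS − PQR,
  ∂PQRT = QRT − PRT + PQT − PQR.
The 10×5 boundary matrix has rank 4 and Smith normal form diag(1,1,1,1).

Now H_k = ker ∂_k / im ∂_{k+1}, so:

  H_2: rank ker ∂_2 − rank ∂_3 = (10 − 6) − 4 = 0, and the invariant factors of ∂_3 are all 1, so H_2 ≅ 0.

H_2 ≅ 0.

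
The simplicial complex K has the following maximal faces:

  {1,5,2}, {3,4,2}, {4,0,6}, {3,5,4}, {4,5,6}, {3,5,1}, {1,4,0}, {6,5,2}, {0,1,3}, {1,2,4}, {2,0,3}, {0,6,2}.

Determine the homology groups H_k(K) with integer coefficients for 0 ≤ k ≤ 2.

Take the total order 0 < 1 < 2 < 3 < 4 < 5 < 6 on the vertex set. Then K (dimension 2) consists of the simplices:

  0-simplices (7): [0], [1], [2], [3], [4], [5], [6]
  1-simplices (18): [0,1], [0,2], [0,3], [0,4], [0,6], [1,2], [1,3], [1,4], [1,5], [2,3], [2,4], [2,5], [2,6], [3,4], [3,5], [4,5], [4,6], [5,6]
  2-simplices (12): [0,1,3], [0,1,4], [0,2,3], [0,2,6], [0,4,6], [1,2,4], [1,2,5], [1,3,5], [2,3,4], [2,5,6], [3,4,5], [4,5,6]

so the chain groups are C_0 ≅ Z^7, C_1 ≅ Z^18, C_2 ≅ Z^12.

∂_1: C_1 → C_0 maps an edge to its endpoints' difference, ∂[p,q] = q − p. For instance
  ∂[2,5] = [5] − [2].
The 7×18 boundary matrix has rank 6 and Smith normal form diag(1,1,1,1,1,1).

∂_2: C_2 → C_1 sends each 2-simplex [p,q,r] to [q,r] − [p,r] + [p,q]. For instance
  ∂[0,2,3] = [2,3] − [0,3] + [0,2],
  ∂[2,5,6] = [5,6] − [2,6] + [2,5].
The resulting 18×12 matrix has rank 12, and its Smith normal form has invariant factors (1,1,1,1,1,1,1,1,1,1,1,2).

From H_k ≅ ker(∂_k) / im(∂_{k+1}) we obtain:

  H_0: rank C_0 − rank ∂_1 = 7 − 6 = 1, and the invariant factors of ∂_1 are all 1, so H_0 = Z.
  H_1: rank ker ∂_1 − rank ∂_2 = (18 − 6) − 12 = 0, and ∂_2 has invariant factor 2 > 1, so H_1 = Z/2.
  H_2: rank ker ∂_2 − rank ∂_3 = (12 − 12) − 0 = 0, and there is no ∂_3, so H_2 = 0.

(K is a triangulation of the real projective plane RP^2.)

H_0 = Z,  H_1 = Z/2,  H_2 = 0.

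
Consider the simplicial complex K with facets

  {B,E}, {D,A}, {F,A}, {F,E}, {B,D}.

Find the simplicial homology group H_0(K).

We work with the vertex ordering A < B < D < E < F. The simplices of K, each written with vertices in increasing order, are:

  0-simplices (5): A, B, D, E, F
  1-simplices (5): AD, AF, BD, BE, EF

so the chain groups are C_0 ≅ Z^5, C_1 ≅ Z^5.

The boundary map ∂_1: C_1 → C_0 maps an edge to its endpoints' difference, ∂[p,q] = q − p. For instance
  ∂AD = D − A.
The resulting 5×5 matrix has rank 4, and its Smith normal form has invariant factors (1,1,1,1).

Now H_k = ker ∂_k / im ∂_{k+1}, so:

  H_0: rank C_0 − rank ∂_1 = 5 − 4 = 1, and the invariant factors of ∂_1 are all 1, so H_0 ≅ Z.

H_0 = Z.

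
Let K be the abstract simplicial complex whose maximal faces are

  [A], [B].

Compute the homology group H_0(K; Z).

Take the total order A < B on the vertex set. Then K (dimension 0) consists of the simplices:

  0-simplices (2): A, B

so the chain groups are C_0 ≅ Z^2.

From H_k ≅ ker(∂_k) / im(∂_{k+1}) we obtain:

  H_0: rank C_0 − rank ∂_1 = 2 − 0 = 2, and there is no ∂_1, so H_0 = Z^2.

H_0 ≅ Z^2.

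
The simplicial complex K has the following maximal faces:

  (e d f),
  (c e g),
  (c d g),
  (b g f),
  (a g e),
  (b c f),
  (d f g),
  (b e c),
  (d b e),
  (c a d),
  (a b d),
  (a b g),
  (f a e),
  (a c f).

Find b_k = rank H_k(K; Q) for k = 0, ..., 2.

Take the total order a < b < c < d < e < f < g on the vertex set. Then K (dimension 2) consists of the simplices:

  0-simplices (7): a, b, c, d, e, f, g
  1-simplices (21): ab, ac, ad, ae, af, ag, bc, bd, be, bf, bg, cd, ce, cf, cg, de, df, dg, ef, eg, fg
  2-simplices (14): abd, abg, acd, acf, aef, aeg, bce, bcf, bde, bfg, cdg, ceg, def, dfg

giving chain groups C_0 ≅ Z^7, C_1 ≅ Z^21, C_2 ≅ Z^14.

∂_1: C_1 → C_0 sends each edge [p,q] (with p < q) to q − p.
This gives a 7×21 integer matrix of rank 6; reducing to Smith normal form yields diagonal entries (1,1,1,1,1,1).

The boundary map ∂_2: C_2 → C_1 sends each 2-simplex [p,q,r] to [q,r] − [p,r] + [p,q]. For instance
  ∂dfg = fg − dg + df,
  ∂bde = de − be + bd.
The 21×14 boundary matrix has rank 13 and Smith normal form diag(1,1,1,1,1,1,1,1,1,1,1,1,1).

Computing H_k = (kernel of ∂_k) / (image of ∂_{k+1}):

  H_0: rank C_0 − rank ∂_1 = 7 − 6 = 1, and the invariant factors of ∂_1 are all 1, so H_0 ≅ Z.
  H_1: rank ker ∂_1 − rank ∂_2 = (21 − 6) − 13 = 2, and the invariant factors of ∂_2 are all 1, so H_1 ≅ Z^2.
  H_2: rank ker ∂_2 − rank ∂_3 = (14 − 13) − 0 = 1, and there is no ∂_3, so H_2 ≅ Z.

Hence the Betti numbers are b_0 = 1, b_1 = 2, b_2 = 1.

b_0 = 1, b_1 = 2, b_2 = 1.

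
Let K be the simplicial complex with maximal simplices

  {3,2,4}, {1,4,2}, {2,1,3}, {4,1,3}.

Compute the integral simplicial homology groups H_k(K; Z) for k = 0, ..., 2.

K has 4 vertices, 6 edges, 4 triangles.
rank ∂_0 = 0, rank ∂_1 = 3 ⇒ b_0 = 4 − 0 − 3 = 1; all invariant factors of ∂_1 are 1 so no torsion. So H_0 ≅ Z.
rank ∂_1 = 3, rank ∂_2 = 3 ⇒ b_1 = 6 − 3 − 3 = 0; all invariant factors of ∂_2 are 1 so no torsion. So H_1 ≅ 0.
rank ∂_2 = 3, rank ∂_3 = 0 ⇒ b_2 = 4 − 3 − 0 = 1. So H_2 ≅ Z.

H_0 ≅ Z,  H_1 = 0,  H_2 ≅ Z.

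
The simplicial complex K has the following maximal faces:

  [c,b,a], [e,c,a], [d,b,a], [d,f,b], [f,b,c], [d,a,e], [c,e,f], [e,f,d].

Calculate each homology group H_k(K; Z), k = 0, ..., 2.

H_0 = Z,  H_1 = 0,  H_2 = Z.

We work with the vertex ordering a < b < c < d < e < f. The simplices of K, each written with vertices in increasing order, are:

  0-simplices (6): a, b, c, d, e, f
  1-simplices (12): ab, ac, ad, ae, bc, bd, bf, ce, cf, de, df, ef
  2-simplices (8): abc, abd, ace, ade, bcf, bdf, cef, def

giving chain groups C_0 ≅ Z^6, C_1 ≅ Z^12, C_2 ≅ Z^8.

The boundary map ∂_1: C_1 → C_0 sends each edge [p,q] (with p < q) to q − p.
The 6×12 boundary matrix has rank 5 and Smith normal form diag(1,1,1,1,1).

Boundary ∂_2: C_2 → C_1 sends each 2-simplex [p,q,r] to [q,r] − [p,r] + [p,q]. For instance
  ∂bdf = df − bf + bd,
  ∂ace = ce − ae + ac.
The resulting 12×8 matrix has rank 7, and its Smith normal form has invariant factors (1,1,1,1,1,1,1).

Computing H_k = (kernel of ∂_k) / (image of ∂_{k+1}):

  H_0: rank C_0 − rank ∂_1 = 6 − 5 = 1, and the invariant factors of ∂_1 are all 1, so H_0 = Z.
  H_1: rank ker ∂_1 − rank ∂_2 = (12 − 5) − 7 = 0, and the invariant factors of ∂_2 are all 1, so H_1 = 0.
  H_2: rank ker ∂_2 − rank ∂_3 = (8 − 7) − 0 = 1, and there is no ∂_3, so H_2 = Z.

As a check, the Euler characteristic is 6 − 12 + 8 = 2, which agrees with 1 − 0 + 1 = 2.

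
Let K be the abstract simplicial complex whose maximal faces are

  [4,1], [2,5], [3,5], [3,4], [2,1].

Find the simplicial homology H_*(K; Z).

Order the vertices as 1 < 2 < 3 < 4 < 5. Listing each simplex with vertices in this order, K has dimension 1 with simplices:

  0-simplices (5): [1], [2], [3], [4], [5]
  1-simplices (5): [1,2], [1,4], [2,5], [3,4], [3,5]

Hence C_0 ≅ Z^5, C_1 ≅ Z^5.

The boundary map ∂_1: C_1 → C_0 sends each edge [p,q] (with p < q) to q − p. For instance
  ∂[3,4] = [4] − [3].
As a 5×5 matrix over Z this has rank 4, with invariant factors (1,1,1,1).

Now H_k = ker ∂_k / im ∂_{k+1}, so:

  H_0: rank C_0 − rank ∂_1 = 5 − 4 = 1, and the invariant factors of ∂_1 are all 1, so H_0 ≅ Z.
  H_1: rank ker ∂_1 − rank ∂_2 = (5 − 4) − 0 = 1, and there is no ∂_2, so H_1 ≅ Z.

As a check, the Euler characteristic is 5 − 5 = 0, which agrees with 1 − 1 = 0.
(K is a triangulation of the circle S^1.)

H_0 ≅ Z,  H_1 ≅ Z.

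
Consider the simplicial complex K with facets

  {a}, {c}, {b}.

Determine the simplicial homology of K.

H_0 ≅ Z^3.

Take the total order a < b < c on the vertex set. Then K (dimension 0) consists of the simplices:

  0-simplices (3): a, b, c

giving chain groups C_0 ≅ Z^3.

Computing H_k = (kernel of ∂_k) / (image of ∂_{k+1}):

  H_0: rank C_0 − rank ∂_1 = 3 − 0 = 3, and there is no ∂_1, so H_0 = Z^3.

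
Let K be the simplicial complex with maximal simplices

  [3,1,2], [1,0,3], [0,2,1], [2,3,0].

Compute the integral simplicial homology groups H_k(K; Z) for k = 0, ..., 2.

H_0 = Z,  H_1 = 0,  H_2 = Z.

Fix the vertex order 0 < 1 < 2 < 3 and write every simplex with vertices in increasing order. Then dim K = 2 and the simplices of K are:

  0-simplices (4): [0], [1], [2], [3]
  1-simplices (6): [0,1], [0,2], [0,3], [1,2], [1,3], [2,3]
  2-simplices (4): [0,1,2], [0,1,3], [0,2,3], [1,2,3]

giving chain groups C_0 ≅ Z^4, C_1 ≅ Z^6, C_2 ≅ Z^4.

The boundary map ∂_1: C_1 → C_0 maps an edge to its endpoints' difference, ∂[p,q] = q − p.
This gives a 4×6 integer matrix of rank 3; reducing to Smith normal form yields diagonal entries (1,1,1).

The boundary map ∂_2: C_2 → C_1 maps a triangle to the signed sum of its edges. For instance
  ∂[0,2,3] = [2,3] − [0,3] + [0,2],
  ∂[1,2,3] = [2,3] − [1,3] + [1,2].
The 6×4 boundary matrix has rank 3 and Smith normal form diag(1,1,1).

From H_k ≅ ker(∂_k) / im(∂_{k+1}) we obtain:

  H_0: rank C_0 − rank ∂_1 = 4 − 3 = 1, and the invariant factors of ∂_1 are all 1, so H_0 = Z.
  H_1: rank ker ∂_1 − rank ∂_2 = (6 − 3) − 3 = 0, and the invariant factors of ∂_2 are all 1, so H_1 = 0.
  H_2: rank ker ∂_2 − rank ∂_3 = (4 − 3) − 0 = 1, and there is no ∂_3, so H_2 = Z.

(K is a triangulation of the 2-sphere S^2.)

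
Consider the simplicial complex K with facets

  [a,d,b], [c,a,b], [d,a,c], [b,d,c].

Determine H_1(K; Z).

We work with the vertex ordering a < b < c < d. The simplices of K, each written with vertices in increasing order, are:

  0-simplices (4): a, b, c, d
  1-simplices (6): ab, ac, ad, bc, bd, cd
  2-simplices (4): abc, abd, acd, bcd

giving chain groups C_0 ≅ Z^4, C_1 ≅ Z^6, C_2 ≅ Z^4.

The boundary map ∂_1: C_1 → C_0 is given by ∂[p,q] = [q] − [p].
This gives a 4×6 integer matrix of rank 3; reducing to Smith normal form yields diagonal entries (1,1,1).

The boundary map ∂_2: C_2 → C_1 sends each 2-simplex [p,q,r] to [q,r] − [p,r] + [p,q]. For instance
  ∂bcd = cd − bd + bc,
  ∂abd = bd − ad + ab.
This gives a 6×4 integer matrix of rank 3; reducing to Smith normal form yields diagonal entries (1,1,1).

Computing H_k = (kernel of ∂_k) / (image of ∂_{k+1}):

  H_1: rank ker ∂_1 − rank ∂_2 = (6 − 3) − 3 = 0, and the invariant factors of ∂_2 are all 1, so H_1 = 0.

H_1 ≅ 0.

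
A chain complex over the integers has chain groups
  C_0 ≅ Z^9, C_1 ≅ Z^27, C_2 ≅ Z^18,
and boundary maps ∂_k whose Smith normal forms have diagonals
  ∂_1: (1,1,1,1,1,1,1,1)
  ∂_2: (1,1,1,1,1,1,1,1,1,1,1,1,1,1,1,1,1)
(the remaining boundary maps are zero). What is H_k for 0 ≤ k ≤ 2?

H_0 ≅ Z,  H_1 ≅ Z^2,  H_2 ≅ Z.

H_0: b_0 = 9 − 0 − 8 = 1; torsion from ∂_1 factors > 1: none. So H_0 ≅ Z.
H_1: b_1 = 27 − 8 − 17 = 2; torsion from ∂_2 factors > 1: none. So H_1 ≅ Z^2.
H_2: b_2 = 18 − 17 − 0 = 1; torsion from ∂_3 factors > 1: none. So H_2 ≅ Z.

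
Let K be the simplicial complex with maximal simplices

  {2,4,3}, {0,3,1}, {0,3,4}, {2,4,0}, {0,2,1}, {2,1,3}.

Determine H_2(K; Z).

Take the total order 0 < 1 < 2 < 3 < 4 on the vertex set. Then K (dimension 2) consists of the simplices:

  0-simplices (5): [0], [1], [2], [3], [4]
  1-simplices (9): [0,1], [0,2], [0,3], [0,4], [1,2], [1,3], [2,3], [2,4], [3,4]
  2-simplices (6): [0,1,2], [0,1,3], [0,2,4], [0,3,4], [1,2,3], [2,3,4]

giving chain groups C_0 ≅ Z^5, C_1 ≅ Z^9, C_2 ≅ Z^6.

Boundary ∂_1: C_1 → C_0 maps an edge to its endpoints' difference, ∂[p,q] = q − p.
The resulting 5×9 matrix has rank 4, and its Smith normal form has invariant factors (1,1,1,1).

The boundary map ∂_2: C_2 → C_1 sends each 2-simplex [p,q,r] to [q,r] − [p,r] + [p,q]. For instance
  ∂[1,2,3] = [2,3] − [1,3] + [1,2],
  ∂[0,3,4] = [3,4] − [0,4] + [0,3].
This gives a 9×6 integer matrix of rank 5; reducing to Smith normal form yields diagonal entries (1,1,1,1,1).

Now H_k = ker ∂_k / im ∂_{k+1}, so:

  H_2: rank ker ∂_2 − rank ∂_3 = (6 − 5) − 0 = 1, and there is no ∂_3, so H_2 = Z.

(K is a triangulation of the 2-sphere S^2.)

H_2 = Z.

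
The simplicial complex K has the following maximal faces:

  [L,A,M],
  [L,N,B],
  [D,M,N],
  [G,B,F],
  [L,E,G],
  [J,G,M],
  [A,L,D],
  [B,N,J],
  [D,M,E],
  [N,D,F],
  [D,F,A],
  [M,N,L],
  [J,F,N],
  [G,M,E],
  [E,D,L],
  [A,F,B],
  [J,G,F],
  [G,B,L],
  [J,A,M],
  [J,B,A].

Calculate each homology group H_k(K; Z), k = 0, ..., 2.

We work with the vertex ordering A < B < D < E < F < G < J < L < M < N. The simplices of K, each written with vertices in increasing order, are:

  0-simplices (10): A, B, D, E, F, G, J, L, M, N
  1-simplices (30): AB, AD, AF, AJ, AL, AM, BF, BG, BJ, BL, BN, DE, DF, DL, DM, DN, EG, EL, EM, FG, FJ, FN, GJ, GL, GM, JM, JN, LM, LN, MN
  2-simplices (20): ABF, ABJ, ADF, ADL, AJM, ALM, BFG, BGL, BJN, BLN, DEL, DEM, DFN, DMN, EGL, EGM, FGJ, FJN, GJM, LMN

so the chain groups are C_0 ≅ Z^10, C_1 ≅ Z^30, C_2 ≅ Z^20.

Boundary ∂_1: C_1 → C_0 maps an edge to its endpoints' difference, ∂[p,q] = q − p. For instance
  ∂FG = G − F.
The 10×30 boundary matrix has rank 9 and Smith normal form diag(1,1,1,1,1,1,1,1,1).

∂_2: C_2 → C_1 sends each 2-simplex [p,q,r] to [q,r] − [p,r] + [p,q]. For instance
  ∂DMN = MN − DN + DM,
  ∂BFG = FG − BG + BF.
As a 30×20 matrix over Z this has rank 20, with invariant factors (1,1,1,1,1,1,1,1,1,1,1,1,1,1,1,1,1,1,1,2).

Reading off H_k = ker ∂_k / im ∂_{k+1}:

  H_0: rank C_0 − rank ∂_1 = 10 − 9 = 1, and the invariant factors of ∂_1 are all 1, so H_0 = Z.
  H_1: rank ker ∂_1 − rank ∂_2 = (30 − 9) − 20 = 1, and ∂_2 has invariant factor 2 > 1, so H_1 = Z ⊕ Z_2.
  H_2: rank ker ∂_2 − rank ∂_3 = (20 − 20) − 0 = 0, and there is no ∂_3, so H_2 = 0.

(K is a triangulation of the Klein bottle.)

H_0 ≅ Z,  H_1 ≅ Z ⊕ Z_2,  H_2 = 0.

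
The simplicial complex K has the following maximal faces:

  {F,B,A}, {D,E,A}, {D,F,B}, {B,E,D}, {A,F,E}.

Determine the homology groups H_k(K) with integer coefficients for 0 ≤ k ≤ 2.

H_0 = Z,  H_1 = Z,  H_2 = 0.

Take the total order A < B < D < E < F on the vertex set. Then K (dimension 2) consists of the simplices:

  0-simplices (5): A, B, D, E, F
  1-simplices (10): AB, AD, AE, AF, BD, BE, BF, DE, DF, EF
  2-simplices (5): ABF, ADE, AEF, BDE, BDF

giving chain groups C_0 ≅ Z^5, C_1 ≅ Z^10, C_2 ≅ Z^5.

The boundary map ∂_1: C_1 → C_0 is given by ∂[p,q] = [q] − [p]. For instance
  ∂AD = D − A.
The 5×10 boundary matrix has rank 4 and Smith normal form diag(1,1,1,1).

Boundary ∂_2: C_2 → C_1 acts by ∂[p,q,r] = [q,r] − [p,r] + [p,q]. For instance
  ∂BDE = DE − BE + BD,
  ∂AEF = EF − AF + AE.
As a 10×5 matrix over Z this has rank 5, with invariant factors (1,1,1,1,1).

From H_k ≅ ker(∂_k) / im(∂_{k+1}) we obtain:

  H_0: rank C_0 − rank ∂_1 = 5 − 4 = 1, and the invariant factors of ∂_1 are all 1, so H_0 = Z.
  H_1: rank ker ∂_1 − rank ∂_2 = (10 − 4) − 5 = 1, and the invariant factors of ∂_2 are all 1, so H_1 = Z.
  H_2: rank ker ∂_2 − rank ∂_3 = (5 − 5) − 0 = 0, and there is no ∂_3, so H_2 = 0.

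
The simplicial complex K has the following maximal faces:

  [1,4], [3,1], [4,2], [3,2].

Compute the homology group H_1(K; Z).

H_1 = Z.

Fix the vertex order 1 < 2 < 3 < 4 and write every simplex with vertices in increasing order. Then dim K = 1 and the simplices of K are:

  0-simplices (4): [1], [2], [3], [4]
  1-simplices (4): [1,3], [1,4], [2,3], [2,4]

so the chain groups are C_0 ≅ Z^4, C_1 ≅ Z^4.

∂_1: C_1 → C_0 sends each edge [p,q] (with p < q) to q − p.
As a 4×4 matrix over Z this has rank 3, with invariant factors (1,1,1).

Now H_k = ker ∂_k / im ∂_{k+1}, so:

  H_1: rank ker ∂_1 − rank ∂_2 = (4 − 3) − 0 = 1, and there is no ∂_2, so H_1 = Z.

(K is a triangulation of the circle S^1.)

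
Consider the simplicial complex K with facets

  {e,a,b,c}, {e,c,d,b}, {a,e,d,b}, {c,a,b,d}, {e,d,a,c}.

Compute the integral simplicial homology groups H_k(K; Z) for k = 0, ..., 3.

K has 5 vertices, 10 edges, 10 triangles, 5 3-simplices.
rank ∂_0 = 0, rank ∂_1 = 4 ⇒ b_0 = 5 − 0 − 4 = 1; all invariant factors of ∂_1 are 1 so no torsion. So H_0 = Z.
rank ∂_1 = 4, rank ∂_2 = 6 ⇒ b_1 = 10 − 4 − 6 = 0; all invariant factors of ∂_2 are 1 so no torsion. So H_1 = 0.
rank ∂_2 = 6, rank ∂_3 = 4 ⇒ b_2 = 10 − 6 − 4 = 0; all invariant factors of ∂_3 are 1 so no torsion. So H_2 = 0.
rank ∂_3 = 4, rank ∂_4 = 0 ⇒ b_3 = 5 − 4 − 0 = 1. So H_3 = Z.

H_0 = Z,  H_1 = 0,  H_2 = 0,  H_3 = Z.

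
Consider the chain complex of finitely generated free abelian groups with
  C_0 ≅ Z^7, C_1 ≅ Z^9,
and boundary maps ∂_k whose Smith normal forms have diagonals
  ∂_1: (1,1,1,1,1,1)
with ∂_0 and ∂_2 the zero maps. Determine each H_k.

H_0: b_0 = 7 − 0 − 6 = 1; torsion from ∂_1 factors > 1: none. So H_0 = Z.
H_1: b_1 = 9 − 6 − 0 = 3; torsion from ∂_2 factors > 1: none. So H_1 = Z^3.

H_0 = Z,  H_1 = Z^3.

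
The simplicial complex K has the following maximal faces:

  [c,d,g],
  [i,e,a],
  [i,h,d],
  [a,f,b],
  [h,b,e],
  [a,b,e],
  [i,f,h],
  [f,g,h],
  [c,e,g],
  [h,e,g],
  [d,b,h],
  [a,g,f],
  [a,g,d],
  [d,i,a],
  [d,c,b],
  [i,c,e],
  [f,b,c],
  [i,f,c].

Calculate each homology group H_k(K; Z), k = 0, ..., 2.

H_0 = Z,  H_1 = Z^2,  H_2 = Z.

Order the vertices as a < b < c < d < e < f < g < h < i. Listing each simplex with vertices in this order, K has dimension 2 with simplices:

  0-simplices (9): a, b, c, d, e, f, g, h, i
  1-simplices (27): ab, ad, ae, af, ag, ai, bc, bd, be, bf, bh, cd, ce, cf, cg, ci, dg, dh, di, eg, eh, ei, fg, fh, fi, gh, hi
  2-simplices (18): abe, abf, adg, adi, aei, afg, bcd, bcf, bdh, beh, cdg, ceg, cei, cfi, dhi, egh, fgh, fhi

so the chain groups are C_0 ≅ Z^9, C_1 ≅ Z^27, C_2 ≅ Z^18.

Boundary ∂_1: C_1 → C_0 is given by ∂[p,q] = [q] − [p].
As a 9×27 matrix over Z this has rank 8, with invariant factors (1,1,1,1,1,1,1,1).

The boundary map ∂_2: C_2 → C_1 maps a triangle to the signed sum of its edges. For instance
  ∂adi = di − ai + ad,
  ∂afg = fg − ag + af.
The 27×18 boundary matrix has rank 17 and Smith normal form diag(1,1,1,1,1,1,1,1,1,1,1,1,1,1,1,1,1).

Now H_k = ker ∂_k / im ∂_{k+1}, so:

  H_0: rank C_0 − rank ∂_1 = 9 − 8 = 1, and the invariant factors of ∂_1 are all 1, so H_0 ≅ Z.
  H_1: rank ker ∂_1 − rank ∂_2 = (27 − 8) − 17 = 2, and the invariant factors of ∂_2 are all 1, so H_1 ≅ Z^2.
  H_2: rank ker ∂_2 − rank ∂_3 = (18 − 17) − 0 = 1, and there is no ∂_3, so H_2 ≅ Z.

As a check, the Euler characteristic is 9 − 27 + 18 = 0, which agrees with 1 − 2 + 1 = 0.
(K is a triangulation of the torus T^2.)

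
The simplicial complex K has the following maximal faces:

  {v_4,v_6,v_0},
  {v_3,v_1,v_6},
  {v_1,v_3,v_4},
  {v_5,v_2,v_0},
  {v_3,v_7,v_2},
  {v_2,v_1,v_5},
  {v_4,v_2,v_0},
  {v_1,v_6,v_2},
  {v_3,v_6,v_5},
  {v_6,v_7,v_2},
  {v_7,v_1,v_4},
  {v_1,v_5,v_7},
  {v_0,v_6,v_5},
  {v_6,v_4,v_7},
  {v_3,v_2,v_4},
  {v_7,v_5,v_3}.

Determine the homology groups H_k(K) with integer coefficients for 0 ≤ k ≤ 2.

Order the vertices as v_0 < v_1 < v_2 < v_3 < v_4 < v_5 < v_6 < v_7. Listing each simplex with vertices in this order, K has dimension 2 with simplices:

  0-simplices (8): [v_0], [v_1], [v_2], [v_3], [v_4], [v_5], [v_6], [v_7]
  1-simplices (24): (24 of them)
  2-simplices (16): (16 of them)

Hence C_0 ≅ Z^8, C_1 ≅ Z^24, C_2 ≅ Z^16.

The boundary map ∂_1: C_1 → C_0 is given by ∂[p,q] = [q] − [p]. For instance
  ∂[v_1,v_4] = [v_4] − [v_1].
The 8×24 boundary matrix has rank 7 and Smith normal form diag(1,1,1,1,1,1,1).

The boundary map ∂_2: C_2 → C_1 maps a triangle to the signed sum of its edges. For instance
  ∂[v_4,v_6,v_7] = [v_6,v_7] − [v_4,v_7] + [v_4,v_6],
  ∂[v_0,v_4,v_6] = [v_4,v_6] − [v_0,v_6] + [v_0,v_4].
The resulting 24×16 matrix has rank 15, and its Smith normal form has invariant factors (1,1,1,1,1,1,1,1,1,1,1,1,1,1,1).

From H_k ≅ ker(∂_k) / im(∂_{k+1}) we obtain:

  H_0: rank C_0 − rank ∂_1 = 8 − 7 = 1, and the invariant factors of ∂_1 are all 1, so H_0 = Z.
  H_1: rank ker ∂_1 − rank ∂_2 = (24 − 7) − 15 = 2, and the invariant factors of ∂_2 are all 1, so H_1 = Z^2.
  H_2: rank ker ∂_2 − rank ∂_3 = (16 − 15) − 0 = 1, and there is no ∂_3, so H_2 = Z.

H_0 = Z,  H_1 = Z^2,  H_2 = Z.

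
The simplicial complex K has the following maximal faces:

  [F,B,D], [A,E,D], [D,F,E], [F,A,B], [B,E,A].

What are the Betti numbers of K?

b_0 = 1, b_1 = 1, b_2 = 0.

Order the vertices as A < B < D < E < F. Listing each simplex with vertices in this order, K has dimension 2 with simplices:

  0-simplices (5): A, B, D, E, F
  1-simplices (10): AB, AD, AE, AF, BD, BE, BF, DE, DF, EF
  2-simplices (5): ABE, ABF, ADE, BDF, DEF

so the chain groups are C_0 ≅ Z^5, C_1 ≅ Z^10, C_2 ≅ Z^5.

The boundary map ∂_1: C_1 → C_0 is given by ∂[p,q] = [q] − [p]. For instance
  ∂AF = F − A.
The resulting 5×10 matrix has rank 4, and its Smith normal form has invariant factors (1,1,1,1).

Boundary ∂_2: C_2 → C_1 acts by ∂[p,q,r] = [q,r] − [p,r] + [p,q]. For instance
  ∂ADE = DE − AE + AD,
  ∂BDF = DF − BF + BD.
This gives a 10×5 integer matrix of rank 5; reducing to Smith normal form yields diagonal entries (1,1,1,1,1).

Now H_k = ker ∂_k / im ∂_{k+1}, so:

  H_0: rank C_0 − rank ∂_1 = 5 − 4 = 1, and the invariant factors of ∂_1 are all 1, so H_0 ≅ Z.
  H_1: rank ker ∂_1 − rank ∂_2 = (10 − 4) − 5 = 1, and the invariant factors of ∂_2 are all 1, so H_1 ≅ Z.
  H_2: rank ker ∂_2 − rank ∂_3 = (5 − 5) − 0 = 0, and there is no ∂_3, so H_2 ≅ 0.

Hence the Betti numbers are b_0 = 1, b_1 = 1, b_2 = 0.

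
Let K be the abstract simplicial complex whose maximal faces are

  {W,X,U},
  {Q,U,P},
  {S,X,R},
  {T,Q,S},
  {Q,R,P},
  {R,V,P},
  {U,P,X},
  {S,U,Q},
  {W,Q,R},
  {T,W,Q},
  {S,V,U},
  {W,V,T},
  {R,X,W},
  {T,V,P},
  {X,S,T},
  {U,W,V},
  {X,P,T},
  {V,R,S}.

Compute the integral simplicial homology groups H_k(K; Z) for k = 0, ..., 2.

Fix the vertex order P < Q < R < S < T < U < V < W < X and write every simplex with vertices in increasing order. Then dim K = 2 and the simplices of K are:

  0-simplices (9): P, Q, R, S, T, U, V, W, X
  1-simplices (27): PQ, PR, PT, PU, PV, PX, QR, QS, QT, QU, QW, RS, RV, RW, RX, ST, SU, SV, SX, TV, TW, TX, UV, UW, UX, VW, WX
  2-simplices (18): PQR, PQU, PRV, PTV, PTX, PUX, QRW, QST, QSU, QTW, RSV, RSX, RWX, STX, SUV, TVW, UVW, UWX

Hence C_0 ≅ Z^9, C_1 ≅ Z^27, C_2 ≅ Z^18.

Boundary ∂_1: C_1 → C_0 sends each edge [p,q] (with p < q) to q − p. For instance
  ∂RW = W − R.
The resulting 9×27 matrix has rank 8, and its Smith normal form has invariant factors (1,1,1,1,1,1,1,1).

Boundary ∂_2: C_2 → C_1 sends each 2-simplex [p,q,r] to [q,r] − [p,r] + [p,q]. For instance
  ∂QRW = RW − QW + QR,
  ∂PTV = TV − PV + PT.
As a 27×18 matrix over Z this has rank 17, with invariant factors (1,1,1,1,1,1,1,1,1,1,1,1,1,1,1,1,1).

Reading off H_k = ker ∂_k / im ∂_{k+1}:

  H_0: rank C_0 − rank ∂_1 = 9 − 8 = 1, and the invariant factors of ∂_1 are all 1, so H_0 = Z.
  H_1: rank ker ∂_1 − rank ∂_2 = (27 − 8) − 17 = 2, and the invariant factors of ∂_2 are all 1, so H_1 = Z^2.
  H_2: rank ker ∂_2 − rank ∂_3 = (18 − 17) − 0 = 1, and there is no ∂_3, so H_2 = Z.

H_0 = Z,  H_1 = Z^2,  H_2 = Z.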